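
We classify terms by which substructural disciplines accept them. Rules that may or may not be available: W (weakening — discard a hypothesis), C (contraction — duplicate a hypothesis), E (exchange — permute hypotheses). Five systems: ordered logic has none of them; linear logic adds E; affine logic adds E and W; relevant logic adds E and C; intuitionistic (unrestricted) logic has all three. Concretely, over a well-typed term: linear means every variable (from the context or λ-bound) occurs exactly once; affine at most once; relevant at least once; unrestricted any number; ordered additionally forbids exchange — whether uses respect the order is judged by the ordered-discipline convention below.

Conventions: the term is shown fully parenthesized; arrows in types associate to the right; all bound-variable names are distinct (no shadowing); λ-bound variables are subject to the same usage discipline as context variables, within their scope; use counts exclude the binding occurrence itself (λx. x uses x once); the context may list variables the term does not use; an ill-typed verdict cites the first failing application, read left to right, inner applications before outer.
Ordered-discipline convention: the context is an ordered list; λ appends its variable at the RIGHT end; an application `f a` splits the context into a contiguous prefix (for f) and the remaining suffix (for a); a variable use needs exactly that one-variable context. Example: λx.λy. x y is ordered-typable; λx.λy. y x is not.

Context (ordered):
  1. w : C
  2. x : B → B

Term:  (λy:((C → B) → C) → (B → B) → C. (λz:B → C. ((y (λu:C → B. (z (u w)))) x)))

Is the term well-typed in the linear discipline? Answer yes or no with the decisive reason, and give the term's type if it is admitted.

yes — each of w, x, y, z, u used exactly once; term : (((C → B) → C) → (B → B) → C) → (B → C) → C
counts: w: 1×, x: 1×, y (λ-bound): 1×, z (λ-bound): 1×, u (λ-bound): 1×
left-to-right use order: y, z, u, w, x
typing: the term checks, with type (((C → B) → C) → (B → B) → C) → (B → C) → C
across the five disciplines: ordered ✗; linear ✓; affine ✓; relevant ✓; unrestricted ✓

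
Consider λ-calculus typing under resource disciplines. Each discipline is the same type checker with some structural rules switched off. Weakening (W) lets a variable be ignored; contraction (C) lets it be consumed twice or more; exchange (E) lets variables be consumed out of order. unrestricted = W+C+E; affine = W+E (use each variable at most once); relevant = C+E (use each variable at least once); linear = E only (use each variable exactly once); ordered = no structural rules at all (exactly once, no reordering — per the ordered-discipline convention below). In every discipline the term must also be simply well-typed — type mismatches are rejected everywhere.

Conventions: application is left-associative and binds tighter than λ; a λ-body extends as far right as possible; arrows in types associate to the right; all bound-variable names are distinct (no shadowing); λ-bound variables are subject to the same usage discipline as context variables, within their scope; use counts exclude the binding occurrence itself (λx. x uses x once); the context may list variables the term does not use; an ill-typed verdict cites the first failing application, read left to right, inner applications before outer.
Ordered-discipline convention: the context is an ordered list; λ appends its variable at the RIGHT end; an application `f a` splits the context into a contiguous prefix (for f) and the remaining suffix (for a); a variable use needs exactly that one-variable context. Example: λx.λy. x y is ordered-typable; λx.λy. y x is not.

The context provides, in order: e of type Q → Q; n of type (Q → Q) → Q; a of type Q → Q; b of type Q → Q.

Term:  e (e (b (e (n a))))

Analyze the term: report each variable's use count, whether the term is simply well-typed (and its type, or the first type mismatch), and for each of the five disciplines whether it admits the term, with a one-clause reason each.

counts: e=3; n=1; a=1; b=1
use order (left to right): e, e, b, e, n, a
typing: well-typed — term : Q
ordered: ✗, uses contraction: e ×3
linear: ✗, uses contraction: e ×3
affine: ✗, uses contraction: e ×3
relevant: ✓, e, n, a, b: all used, weakening unneeded
unrestricted: ✓, simply typable at Q; W, C, E all held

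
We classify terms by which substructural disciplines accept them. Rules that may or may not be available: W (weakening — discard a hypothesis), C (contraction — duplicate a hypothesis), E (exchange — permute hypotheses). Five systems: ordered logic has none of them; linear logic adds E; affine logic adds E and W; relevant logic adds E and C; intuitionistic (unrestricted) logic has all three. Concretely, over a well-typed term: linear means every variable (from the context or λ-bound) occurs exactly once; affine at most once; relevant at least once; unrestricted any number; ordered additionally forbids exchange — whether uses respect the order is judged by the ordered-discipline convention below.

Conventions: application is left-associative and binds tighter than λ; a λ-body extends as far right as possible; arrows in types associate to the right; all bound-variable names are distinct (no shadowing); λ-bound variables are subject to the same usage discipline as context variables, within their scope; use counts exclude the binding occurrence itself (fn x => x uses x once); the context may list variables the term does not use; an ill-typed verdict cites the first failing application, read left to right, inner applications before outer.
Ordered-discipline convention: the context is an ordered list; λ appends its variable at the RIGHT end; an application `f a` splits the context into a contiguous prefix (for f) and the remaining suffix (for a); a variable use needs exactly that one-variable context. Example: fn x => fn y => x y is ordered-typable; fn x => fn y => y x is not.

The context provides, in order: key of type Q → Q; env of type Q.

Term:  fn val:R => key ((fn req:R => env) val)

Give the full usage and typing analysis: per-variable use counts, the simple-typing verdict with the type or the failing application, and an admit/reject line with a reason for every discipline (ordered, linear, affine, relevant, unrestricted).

counts: key=1; env=1; val [bound]=1; req [bound]=0
left-to-right use order: key, env, val
typing: the term checks, with type R → Q
ordered ✗ (needs weakening: req unused)
linear ✗ (needs weakening: req unused)
affine ✓ (no duplicate uses among key, env, val, req)
relevant ✗ (needs weakening: req unused)
unrestricted ✓ (type-checks (R → Q) and nothing is barred)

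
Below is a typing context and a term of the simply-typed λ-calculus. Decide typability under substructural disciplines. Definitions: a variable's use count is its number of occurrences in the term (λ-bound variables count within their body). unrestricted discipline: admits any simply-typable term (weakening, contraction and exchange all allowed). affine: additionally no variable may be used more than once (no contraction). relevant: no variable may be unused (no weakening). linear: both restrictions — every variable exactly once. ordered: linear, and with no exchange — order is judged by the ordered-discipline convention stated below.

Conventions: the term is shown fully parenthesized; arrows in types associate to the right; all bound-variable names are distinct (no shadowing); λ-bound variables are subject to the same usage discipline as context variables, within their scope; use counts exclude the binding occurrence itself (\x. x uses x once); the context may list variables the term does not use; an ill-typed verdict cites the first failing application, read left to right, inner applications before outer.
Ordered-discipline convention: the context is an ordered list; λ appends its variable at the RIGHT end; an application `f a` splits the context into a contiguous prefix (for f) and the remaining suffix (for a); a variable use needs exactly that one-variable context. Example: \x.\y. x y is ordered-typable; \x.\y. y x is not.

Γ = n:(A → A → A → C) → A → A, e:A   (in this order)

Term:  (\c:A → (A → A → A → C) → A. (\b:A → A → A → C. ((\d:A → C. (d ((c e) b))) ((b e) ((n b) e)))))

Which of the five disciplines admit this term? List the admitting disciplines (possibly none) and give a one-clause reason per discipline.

accepted by: relevant, unrestricted
usage: n=1; e=3; c (bound)=1; b (bound)=3; d (bound)=1
uses in reading order: d, c, e, b, b, e, n, b, e
typing: well-typed — term : (A → (A → A → A → C) → A) → (A → A → A → C) → C
ordered: ✗, needs contraction — e ×3, b ×3
linear: ✗, needs contraction — e ×3, b ×3
affine: ✗, needs contraction — e ×3, b ×3
relevant: ✓, n, e, c, b, d: all used, weakening unneeded
unrestricted: ✓, typability at (A → (A → A → A → C) → A) → (A → A → A → C) → C is all that's needed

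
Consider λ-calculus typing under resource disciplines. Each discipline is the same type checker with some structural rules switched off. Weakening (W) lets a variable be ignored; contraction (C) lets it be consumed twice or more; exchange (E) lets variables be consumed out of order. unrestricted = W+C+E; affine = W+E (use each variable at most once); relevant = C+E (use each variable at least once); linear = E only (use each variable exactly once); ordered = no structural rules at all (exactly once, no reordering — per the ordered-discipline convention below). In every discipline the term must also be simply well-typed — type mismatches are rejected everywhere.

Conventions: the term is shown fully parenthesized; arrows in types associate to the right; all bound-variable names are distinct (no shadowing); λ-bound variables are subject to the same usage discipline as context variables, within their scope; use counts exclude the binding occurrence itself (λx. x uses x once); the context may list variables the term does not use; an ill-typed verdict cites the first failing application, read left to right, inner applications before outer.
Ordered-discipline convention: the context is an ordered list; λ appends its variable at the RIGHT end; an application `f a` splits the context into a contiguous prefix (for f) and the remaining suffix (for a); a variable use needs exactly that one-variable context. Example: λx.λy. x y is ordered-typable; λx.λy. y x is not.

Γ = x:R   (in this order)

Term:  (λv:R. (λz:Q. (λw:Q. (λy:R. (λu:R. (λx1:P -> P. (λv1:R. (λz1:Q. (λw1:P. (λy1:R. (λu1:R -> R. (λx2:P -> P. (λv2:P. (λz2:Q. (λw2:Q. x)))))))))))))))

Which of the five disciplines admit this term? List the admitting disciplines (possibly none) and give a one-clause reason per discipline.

admitting disciplines: affine, unrestricted
usage: x=1; v [bound]=0; z [bound]=0; w [bound]=0; y [bound]=0; u [bound]=0; x1 [bound]=0; v1 [bound]=0; z1 [bound]=0; w1 [bound]=0; y1 [bound]=0; u1 [bound]=0; x2 [bound]=0; v2 [bound]=0; z2 [bound]=0; w2 [bound]=0
left-to-right use order: x
typing: the term checks, with type R -> Q -> Q -> R -> R -> (P -> P) -> R -> Q -> P -> R -> (R -> R) -> (P -> P) -> P -> Q -> Q -> R
ordered ✗ (v, z, w, y, u, x1, v1, z1, w1, y1, u1, x2, v2, z2, w2 left unused)
linear ✗ (v, z, w, y, u, x1, v1, z1, w1, y1, u1, x2, v2, z2, w2 left unused)
affine ✓ (at most one use each (x, v, z, w, y, u, x1, v1, z1, w1, y1, u1, x2, v2, z2, w2))
relevant ✗ (v, z, w, y, u, x1, v1, z1, w1, y1, u1, x2, v2, z2, w2 left unused)
unrestricted ✓ (simply typable at R -> Q -> Q -> R -> R -> (P -> P) -> R -> Q -> P -> R -> (R -> R) -> (P -> P) -> P -> Q -> Q -> R; W, C, E all held)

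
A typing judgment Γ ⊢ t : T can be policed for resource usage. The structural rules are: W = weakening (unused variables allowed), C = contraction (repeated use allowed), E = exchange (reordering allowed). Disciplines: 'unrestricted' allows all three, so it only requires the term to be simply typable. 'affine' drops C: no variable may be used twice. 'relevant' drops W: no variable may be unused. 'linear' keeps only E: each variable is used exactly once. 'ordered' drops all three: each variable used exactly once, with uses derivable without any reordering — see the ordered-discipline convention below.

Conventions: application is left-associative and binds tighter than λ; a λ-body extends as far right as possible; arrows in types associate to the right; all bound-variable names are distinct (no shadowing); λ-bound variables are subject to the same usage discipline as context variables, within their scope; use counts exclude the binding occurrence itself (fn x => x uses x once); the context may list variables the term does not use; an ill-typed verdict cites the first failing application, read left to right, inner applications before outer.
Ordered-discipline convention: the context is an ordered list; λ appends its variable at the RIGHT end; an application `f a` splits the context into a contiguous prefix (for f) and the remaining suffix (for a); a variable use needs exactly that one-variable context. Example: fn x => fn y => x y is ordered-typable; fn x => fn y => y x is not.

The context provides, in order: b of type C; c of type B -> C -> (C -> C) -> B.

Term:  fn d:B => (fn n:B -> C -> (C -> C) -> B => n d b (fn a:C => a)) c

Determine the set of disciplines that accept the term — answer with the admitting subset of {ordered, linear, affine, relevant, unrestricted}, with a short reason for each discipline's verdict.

admitted by: linear, affine, relevant, unrestricted
variable uses: b: 1, c: 1, d (bound): 1, n (bound): 1, a (bound): 1
order of uses: n, d, b, a, c
typing: well-typed — term : B -> B
ordered: ✗, no ordered split (uses run n, d, b, a, c)
linear: ✓, exactly-once usage across b, c, d, n, a
affine: ✓, at most one use each (b, c, d, n, a)
relevant: ✓, at least one use each (b, c, d, n, a)
unrestricted: ✓, well-typed at B -> B; no restrictions here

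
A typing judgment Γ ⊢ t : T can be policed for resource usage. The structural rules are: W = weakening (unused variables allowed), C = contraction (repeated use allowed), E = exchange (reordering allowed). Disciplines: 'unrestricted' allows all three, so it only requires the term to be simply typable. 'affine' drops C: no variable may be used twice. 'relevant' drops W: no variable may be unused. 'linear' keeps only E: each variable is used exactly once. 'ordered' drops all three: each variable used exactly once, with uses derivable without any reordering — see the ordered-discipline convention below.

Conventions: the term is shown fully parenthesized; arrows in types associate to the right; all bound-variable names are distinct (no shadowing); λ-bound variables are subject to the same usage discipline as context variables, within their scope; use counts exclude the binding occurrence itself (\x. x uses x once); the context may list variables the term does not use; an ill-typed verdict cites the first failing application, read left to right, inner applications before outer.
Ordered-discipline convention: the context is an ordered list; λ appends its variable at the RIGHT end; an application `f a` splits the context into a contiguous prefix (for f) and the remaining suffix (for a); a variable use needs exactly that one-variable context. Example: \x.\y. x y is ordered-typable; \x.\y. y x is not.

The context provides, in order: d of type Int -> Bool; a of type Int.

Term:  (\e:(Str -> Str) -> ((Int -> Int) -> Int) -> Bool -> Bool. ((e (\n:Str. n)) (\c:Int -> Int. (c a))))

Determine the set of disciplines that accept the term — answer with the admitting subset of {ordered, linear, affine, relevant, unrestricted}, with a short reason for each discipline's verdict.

accepted by: affine, unrestricted
variable uses: d ×0; a ×1; e (λ-bound) ×1; n (λ-bound) ×1; c (λ-bound) ×1
uses in reading order: e, n, c, a
typing: well-typed at ((Str -> Str) -> ((Int -> Int) -> Int) -> Bool -> Bool) -> Bool -> Bool
ordered: ✗, needs weakening: d unused
linear: ✗, needs weakening: d unused
affine: ✓, no duplicate uses among d, a, e, n, c
relevant: ✗, needs weakening: d unused
unrestricted: ✓, well-typed at ((Str -> Str) -> ((Int -> Int) -> Int) -> Bool -> Bool) -> Bool -> Bool; no restrictions here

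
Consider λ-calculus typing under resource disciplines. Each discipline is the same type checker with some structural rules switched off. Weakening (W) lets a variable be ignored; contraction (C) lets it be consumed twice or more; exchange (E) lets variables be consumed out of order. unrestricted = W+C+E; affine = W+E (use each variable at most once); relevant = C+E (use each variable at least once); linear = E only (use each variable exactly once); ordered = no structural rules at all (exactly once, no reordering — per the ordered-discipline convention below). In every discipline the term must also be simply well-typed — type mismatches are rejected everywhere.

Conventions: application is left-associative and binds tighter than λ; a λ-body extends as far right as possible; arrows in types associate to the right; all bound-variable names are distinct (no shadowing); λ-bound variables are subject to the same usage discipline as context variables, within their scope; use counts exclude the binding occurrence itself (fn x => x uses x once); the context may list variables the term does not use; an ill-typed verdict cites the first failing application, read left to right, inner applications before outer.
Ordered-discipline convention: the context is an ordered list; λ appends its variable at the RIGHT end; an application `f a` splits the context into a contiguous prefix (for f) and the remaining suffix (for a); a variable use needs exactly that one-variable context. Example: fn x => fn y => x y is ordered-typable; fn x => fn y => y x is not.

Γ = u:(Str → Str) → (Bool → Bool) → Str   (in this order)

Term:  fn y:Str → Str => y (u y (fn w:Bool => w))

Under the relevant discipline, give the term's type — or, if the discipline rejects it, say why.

term : (Str → Str) → Str
variable uses: u: 1; y (bound): 2; w (bound): 1
left-to-right use order: y, u, y, w
typing: well-typed at (Str → Str) → Str
all disciplines: ordered ✗, linear ✗, affine ✗, relevant ✓, unrestricted ✓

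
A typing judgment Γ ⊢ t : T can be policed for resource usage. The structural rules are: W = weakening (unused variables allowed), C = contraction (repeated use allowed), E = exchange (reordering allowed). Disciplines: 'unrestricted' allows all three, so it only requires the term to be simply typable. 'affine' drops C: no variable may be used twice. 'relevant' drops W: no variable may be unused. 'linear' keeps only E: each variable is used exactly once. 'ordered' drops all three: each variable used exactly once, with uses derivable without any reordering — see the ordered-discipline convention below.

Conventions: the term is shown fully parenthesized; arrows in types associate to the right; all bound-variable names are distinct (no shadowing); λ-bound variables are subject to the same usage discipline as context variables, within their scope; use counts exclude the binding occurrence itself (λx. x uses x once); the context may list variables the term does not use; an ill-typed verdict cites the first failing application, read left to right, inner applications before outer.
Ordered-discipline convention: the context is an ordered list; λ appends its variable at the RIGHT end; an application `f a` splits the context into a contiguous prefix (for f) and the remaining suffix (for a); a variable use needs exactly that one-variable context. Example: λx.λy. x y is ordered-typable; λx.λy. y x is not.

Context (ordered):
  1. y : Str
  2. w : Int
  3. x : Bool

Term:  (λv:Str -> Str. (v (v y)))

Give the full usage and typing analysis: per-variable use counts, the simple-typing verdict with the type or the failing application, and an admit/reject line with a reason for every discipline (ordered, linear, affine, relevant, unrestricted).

usage: y: 1; w: 0; x: 0; v [bound]: 2
use order (left to right): v, v, y
typing: well-typed at (Str -> Str) -> Str
ordered: ✗, v ×2 used more than once (contraction); w, x never used (weakening)
linear: ✗, v ×2 used more than once (contraction); w, x never used (weakening)
affine: ✗, v ×2 used more than once (contraction)
relevant: ✗, w, x never used (weakening)
unrestricted: ✓, typability at (Str -> Str) -> Str is all that's needed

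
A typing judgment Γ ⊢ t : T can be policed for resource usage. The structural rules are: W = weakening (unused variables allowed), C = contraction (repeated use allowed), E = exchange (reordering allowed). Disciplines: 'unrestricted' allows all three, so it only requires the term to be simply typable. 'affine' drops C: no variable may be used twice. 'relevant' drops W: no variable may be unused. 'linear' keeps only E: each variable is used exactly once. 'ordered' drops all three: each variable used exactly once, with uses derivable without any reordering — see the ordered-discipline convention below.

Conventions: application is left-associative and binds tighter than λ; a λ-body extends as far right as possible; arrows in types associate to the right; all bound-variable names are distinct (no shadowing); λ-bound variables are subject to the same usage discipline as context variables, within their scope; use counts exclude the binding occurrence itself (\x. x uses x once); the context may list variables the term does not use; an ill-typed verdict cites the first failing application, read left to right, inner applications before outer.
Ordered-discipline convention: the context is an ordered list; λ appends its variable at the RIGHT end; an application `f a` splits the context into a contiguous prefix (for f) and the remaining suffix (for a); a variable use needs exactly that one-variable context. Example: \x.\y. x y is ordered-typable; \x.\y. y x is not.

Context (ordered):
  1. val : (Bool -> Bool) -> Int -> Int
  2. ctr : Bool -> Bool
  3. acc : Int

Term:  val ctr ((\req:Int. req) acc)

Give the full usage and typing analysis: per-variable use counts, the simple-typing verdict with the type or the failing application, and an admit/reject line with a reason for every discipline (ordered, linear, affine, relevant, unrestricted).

variable uses: val=1; ctr=1; acc=1; req [bound]=1
uses in reading order: val, ctr, req, acc
typing: well-typed — term : Int
ordered ✓ (one use each (val, ctr, acc, req); ordered split holds)
linear ✓ (exactly-once usage across val, ctr, acc, req)
affine ✓ (at most one use each (val, ctr, acc, req))
relevant ✓ (val, ctr, acc, req: all used, weakening unneeded)
unrestricted ✓ (well-typed at Int; no restrictions here)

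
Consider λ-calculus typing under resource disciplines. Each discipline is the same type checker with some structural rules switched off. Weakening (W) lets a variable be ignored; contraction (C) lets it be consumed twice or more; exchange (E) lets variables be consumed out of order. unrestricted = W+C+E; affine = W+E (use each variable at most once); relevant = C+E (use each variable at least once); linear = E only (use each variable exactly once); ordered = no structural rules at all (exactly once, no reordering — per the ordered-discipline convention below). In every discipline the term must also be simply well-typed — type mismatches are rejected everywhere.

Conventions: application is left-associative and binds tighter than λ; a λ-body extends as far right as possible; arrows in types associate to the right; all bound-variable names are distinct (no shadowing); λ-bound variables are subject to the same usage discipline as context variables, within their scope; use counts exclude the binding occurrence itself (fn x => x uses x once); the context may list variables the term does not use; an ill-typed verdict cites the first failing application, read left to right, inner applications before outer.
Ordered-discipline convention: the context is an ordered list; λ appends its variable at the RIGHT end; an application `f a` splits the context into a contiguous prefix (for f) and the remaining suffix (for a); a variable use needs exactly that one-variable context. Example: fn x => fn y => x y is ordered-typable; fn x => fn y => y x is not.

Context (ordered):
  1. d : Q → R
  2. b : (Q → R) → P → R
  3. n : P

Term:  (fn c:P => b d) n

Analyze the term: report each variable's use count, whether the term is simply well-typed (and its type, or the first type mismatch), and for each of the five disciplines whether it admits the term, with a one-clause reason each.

counts: d=1; b=1; n=1; c (bound)=0
uses in reading order: b, d, n
typing: well-typed — term : P → R
ordered: ✗ — c left unused
linear: ✗ — c left unused
affine: ✓ — d, b, n, c: no repeats, contraction unneeded
relevant: ✗ — c left unused
unrestricted: ✓ — type-checks (P → R) and nothing is barred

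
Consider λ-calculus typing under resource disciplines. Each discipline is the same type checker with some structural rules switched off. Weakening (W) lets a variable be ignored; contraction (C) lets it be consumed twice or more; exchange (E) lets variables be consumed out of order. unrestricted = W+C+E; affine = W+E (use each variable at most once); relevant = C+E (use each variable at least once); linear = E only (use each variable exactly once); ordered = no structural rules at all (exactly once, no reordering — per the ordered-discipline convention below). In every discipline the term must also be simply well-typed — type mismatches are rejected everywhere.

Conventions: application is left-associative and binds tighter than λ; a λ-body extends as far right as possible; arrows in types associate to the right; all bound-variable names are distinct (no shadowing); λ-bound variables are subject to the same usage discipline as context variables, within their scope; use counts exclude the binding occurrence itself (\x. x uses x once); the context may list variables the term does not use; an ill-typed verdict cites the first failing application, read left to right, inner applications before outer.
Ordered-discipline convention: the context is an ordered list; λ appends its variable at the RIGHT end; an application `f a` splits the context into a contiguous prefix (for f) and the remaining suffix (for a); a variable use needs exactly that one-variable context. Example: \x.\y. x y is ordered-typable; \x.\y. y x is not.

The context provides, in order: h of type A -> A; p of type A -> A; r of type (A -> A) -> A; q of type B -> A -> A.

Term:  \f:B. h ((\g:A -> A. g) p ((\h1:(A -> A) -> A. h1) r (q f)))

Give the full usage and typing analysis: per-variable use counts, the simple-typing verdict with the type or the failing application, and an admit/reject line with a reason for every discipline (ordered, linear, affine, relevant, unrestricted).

use counts: h: 1×; p: 1×; r: 1×; q: 1×; f (bound): 1×; g (bound): 1×; h1 (bound): 1×
left-to-right use order: h, g, p, h1, r, q, f
typing: the term checks, with type B -> A
ordered ✓ (h, p, r, q, f, g, h1: once each, no exchange needed)
linear ✓ (each of h, p, r, q, f, g, h1 used exactly once)
affine ✓ (none of h, p, r, q, f, g, h1 used more than once)
relevant ✓ (h, p, r, q, f, g, h1: all used, weakening unneeded)
unrestricted ✓ (type-checks (B -> A) and nothing is barred)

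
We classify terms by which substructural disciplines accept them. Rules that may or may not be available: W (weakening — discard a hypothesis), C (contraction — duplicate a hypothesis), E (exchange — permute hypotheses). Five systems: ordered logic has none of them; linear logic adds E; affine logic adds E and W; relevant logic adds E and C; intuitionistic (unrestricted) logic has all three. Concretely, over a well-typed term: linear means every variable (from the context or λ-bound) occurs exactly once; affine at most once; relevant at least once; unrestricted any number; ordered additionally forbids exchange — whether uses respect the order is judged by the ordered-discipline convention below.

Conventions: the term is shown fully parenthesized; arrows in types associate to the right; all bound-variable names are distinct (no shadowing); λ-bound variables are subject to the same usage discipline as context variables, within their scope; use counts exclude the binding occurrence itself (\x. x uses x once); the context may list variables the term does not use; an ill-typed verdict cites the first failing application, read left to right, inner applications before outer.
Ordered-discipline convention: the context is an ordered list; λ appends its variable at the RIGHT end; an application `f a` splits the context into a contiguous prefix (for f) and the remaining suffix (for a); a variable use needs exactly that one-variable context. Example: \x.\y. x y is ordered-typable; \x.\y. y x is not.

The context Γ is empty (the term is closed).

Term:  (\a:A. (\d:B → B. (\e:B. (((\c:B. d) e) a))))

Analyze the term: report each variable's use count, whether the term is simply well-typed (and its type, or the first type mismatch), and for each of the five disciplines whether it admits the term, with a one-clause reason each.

variable uses: a (λ-bound): 1×; d (λ-bound): 1×; e (λ-bound): 1×; c (λ-bound): 0×
use order (left to right): d, e, a
typing: ill-typed: an application expects B but receives A
ordered: ✗ — not simply typable
linear: ✗ — fails simple typing
affine: ✗ — a type mismatch blocks all five
relevant: ✗ — the type mismatch rejects it
unrestricted: ✗ — not simply typable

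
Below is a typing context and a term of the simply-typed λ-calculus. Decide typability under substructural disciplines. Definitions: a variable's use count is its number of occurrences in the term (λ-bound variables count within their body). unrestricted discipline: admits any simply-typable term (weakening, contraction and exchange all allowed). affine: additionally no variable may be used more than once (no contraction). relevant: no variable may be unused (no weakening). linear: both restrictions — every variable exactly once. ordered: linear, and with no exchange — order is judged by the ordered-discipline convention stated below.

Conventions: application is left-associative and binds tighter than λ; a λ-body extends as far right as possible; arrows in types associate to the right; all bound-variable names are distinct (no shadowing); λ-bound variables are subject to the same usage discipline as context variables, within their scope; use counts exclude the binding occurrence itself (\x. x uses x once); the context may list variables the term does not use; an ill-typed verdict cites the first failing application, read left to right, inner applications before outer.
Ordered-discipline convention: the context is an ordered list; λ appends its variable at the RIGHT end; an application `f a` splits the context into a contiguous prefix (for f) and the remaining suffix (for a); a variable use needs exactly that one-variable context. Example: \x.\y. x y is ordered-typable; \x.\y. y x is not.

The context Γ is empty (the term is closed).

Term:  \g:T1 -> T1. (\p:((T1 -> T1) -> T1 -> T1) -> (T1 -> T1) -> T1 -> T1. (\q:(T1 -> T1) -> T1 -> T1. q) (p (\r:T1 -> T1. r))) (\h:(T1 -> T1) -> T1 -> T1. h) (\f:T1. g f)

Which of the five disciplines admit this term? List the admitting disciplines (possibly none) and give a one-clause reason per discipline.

accepted by: ordered, linear, affine, relevant, unrestricted
variable uses: g (bound) ×1; p (bound) ×1; q (bound) ×1; r (bound) ×1; h (bound) ×1; f (bound) ×1
uses in reading order: q, p, r, h, g, f
typing: well-typed at (T1 -> T1) -> T1 -> T1
ordered: ✓ — g, p, q, r, h, f: once each, no exchange needed
linear: ✓ — single use per variable (g, p, q, r, h, f)
affine: ✓ — at most one use each (g, p, q, r, h, f)
relevant: ✓ — every one of g, p, q, r, h, f appears
unrestricted: ✓ — type-checks ((T1 -> T1) -> T1 -> T1) and nothing is barred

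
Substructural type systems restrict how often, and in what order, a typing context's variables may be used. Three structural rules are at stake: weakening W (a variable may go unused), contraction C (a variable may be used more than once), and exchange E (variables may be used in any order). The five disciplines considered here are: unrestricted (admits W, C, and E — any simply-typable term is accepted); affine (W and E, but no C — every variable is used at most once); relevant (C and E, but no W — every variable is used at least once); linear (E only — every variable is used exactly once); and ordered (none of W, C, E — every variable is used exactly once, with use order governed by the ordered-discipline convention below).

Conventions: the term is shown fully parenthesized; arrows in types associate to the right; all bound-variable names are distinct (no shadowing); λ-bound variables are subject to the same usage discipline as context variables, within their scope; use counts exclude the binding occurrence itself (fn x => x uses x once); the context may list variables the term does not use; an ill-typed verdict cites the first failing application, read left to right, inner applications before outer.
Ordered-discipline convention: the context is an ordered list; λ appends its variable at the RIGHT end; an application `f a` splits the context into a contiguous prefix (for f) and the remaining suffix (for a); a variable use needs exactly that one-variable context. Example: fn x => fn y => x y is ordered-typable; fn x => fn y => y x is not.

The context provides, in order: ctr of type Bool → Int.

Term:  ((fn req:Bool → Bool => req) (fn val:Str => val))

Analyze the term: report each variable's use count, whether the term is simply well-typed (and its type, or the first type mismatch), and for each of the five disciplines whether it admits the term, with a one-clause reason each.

variable uses: ctr ×0, req [bound] ×1, val [bound] ×1
use order (left to right): req, val
typing: ill-typed: an argument Str → Str mismatches the expected Bool → Bool
ordered: ✗ — a type mismatch blocks all five
linear: ✗ — the type mismatch rejects it
affine: ✗ — not simply typable
relevant: ✗ — fails simple typing
unrestricted: ✗ — a type mismatch blocks all five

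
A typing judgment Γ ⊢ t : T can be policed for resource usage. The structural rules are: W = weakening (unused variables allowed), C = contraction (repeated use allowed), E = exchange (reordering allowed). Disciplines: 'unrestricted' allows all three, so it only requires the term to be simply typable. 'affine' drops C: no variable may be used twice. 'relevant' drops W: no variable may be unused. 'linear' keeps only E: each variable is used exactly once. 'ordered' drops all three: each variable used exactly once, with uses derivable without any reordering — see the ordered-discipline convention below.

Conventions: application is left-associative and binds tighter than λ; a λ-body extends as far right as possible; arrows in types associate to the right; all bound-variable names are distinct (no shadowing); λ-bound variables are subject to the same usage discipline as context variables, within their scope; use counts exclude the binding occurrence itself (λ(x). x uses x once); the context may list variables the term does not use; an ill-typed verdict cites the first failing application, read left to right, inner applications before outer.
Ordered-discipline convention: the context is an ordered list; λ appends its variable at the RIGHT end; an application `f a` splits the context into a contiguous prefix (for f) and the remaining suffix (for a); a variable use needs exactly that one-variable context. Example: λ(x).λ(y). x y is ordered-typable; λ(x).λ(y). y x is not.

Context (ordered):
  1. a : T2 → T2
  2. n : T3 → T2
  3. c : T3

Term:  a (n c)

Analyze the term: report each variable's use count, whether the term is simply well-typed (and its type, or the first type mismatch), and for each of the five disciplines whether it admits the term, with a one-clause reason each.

variable uses: a: 1×, n: 1×, c: 1×
uses in reading order: a, n, c
typing: the term checks, with type T2
ordered ✓ (a, n, c once each; derivable with no W/C/E)
linear ✓ (a, n, c: one use apiece)
affine ✓ (at most one use each (a, n, c))
relevant ✓ (every one of a, n, c appears)
unrestricted ✓ (typability at T2 is all that's needed)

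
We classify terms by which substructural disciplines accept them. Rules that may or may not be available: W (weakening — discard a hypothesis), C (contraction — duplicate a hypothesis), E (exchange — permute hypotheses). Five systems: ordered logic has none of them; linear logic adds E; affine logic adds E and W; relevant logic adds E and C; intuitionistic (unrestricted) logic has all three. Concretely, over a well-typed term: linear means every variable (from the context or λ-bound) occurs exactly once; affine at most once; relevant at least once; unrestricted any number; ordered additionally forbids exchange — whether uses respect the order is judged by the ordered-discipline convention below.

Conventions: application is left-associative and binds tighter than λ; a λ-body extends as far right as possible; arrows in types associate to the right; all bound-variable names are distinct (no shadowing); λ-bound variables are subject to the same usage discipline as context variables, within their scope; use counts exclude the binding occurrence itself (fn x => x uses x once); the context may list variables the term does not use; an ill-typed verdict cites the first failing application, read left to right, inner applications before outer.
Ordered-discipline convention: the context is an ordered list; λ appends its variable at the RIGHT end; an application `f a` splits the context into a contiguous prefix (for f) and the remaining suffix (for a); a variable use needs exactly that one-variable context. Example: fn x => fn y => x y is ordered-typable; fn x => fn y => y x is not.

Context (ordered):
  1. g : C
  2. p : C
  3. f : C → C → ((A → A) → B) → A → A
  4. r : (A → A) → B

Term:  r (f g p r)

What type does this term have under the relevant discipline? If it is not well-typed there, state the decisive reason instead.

term : B
variable uses: g ×1; p ×1; f ×1; r ×2
order of uses: r, f, g, p, r
typing: the term checks, with type B
all disciplines: ordered ✗ · linear ✗ · affine ✗ · relevant ✓ · unrestricted ✓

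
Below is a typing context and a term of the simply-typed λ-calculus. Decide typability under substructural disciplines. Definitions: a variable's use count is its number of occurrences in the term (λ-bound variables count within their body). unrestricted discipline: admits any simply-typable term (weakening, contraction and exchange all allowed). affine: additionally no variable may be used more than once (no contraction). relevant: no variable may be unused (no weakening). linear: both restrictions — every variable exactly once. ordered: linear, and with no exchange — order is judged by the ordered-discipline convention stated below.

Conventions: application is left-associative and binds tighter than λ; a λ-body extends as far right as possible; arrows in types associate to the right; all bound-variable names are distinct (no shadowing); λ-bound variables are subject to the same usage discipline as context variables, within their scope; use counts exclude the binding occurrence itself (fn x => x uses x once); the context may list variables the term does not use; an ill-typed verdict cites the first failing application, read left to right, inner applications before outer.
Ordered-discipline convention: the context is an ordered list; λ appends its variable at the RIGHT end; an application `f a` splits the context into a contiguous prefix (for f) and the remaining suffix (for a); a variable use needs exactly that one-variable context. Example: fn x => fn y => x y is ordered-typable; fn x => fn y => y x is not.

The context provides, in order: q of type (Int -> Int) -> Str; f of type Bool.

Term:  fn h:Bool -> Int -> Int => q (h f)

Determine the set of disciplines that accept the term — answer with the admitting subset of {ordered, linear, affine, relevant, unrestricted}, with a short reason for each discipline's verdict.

admitted in: linear, affine, relevant, unrestricted
variable uses: q ×1, f ×1, h [bound] ×1
use order (left to right): q, h, f
typing: the term checks, with type (Bool -> Int -> Int) -> Str
ordered: ✗, use order q, h, f needs exchange
linear: ✓, q, f, h: one use apiece
affine: ✓, none of q, f, h used more than once
relevant: ✓, none of q, f, h goes unused
unrestricted: ✓, well-typed at (Bool -> Int -> Int) -> Str; no restrictions here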